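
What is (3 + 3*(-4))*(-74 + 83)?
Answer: -81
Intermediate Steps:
(3 + 3*(-4))*(-74 + 83) = (3 - 12)*9 = -9*9 = -81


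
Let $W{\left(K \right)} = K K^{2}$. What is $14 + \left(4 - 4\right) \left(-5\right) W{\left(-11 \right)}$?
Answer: $14$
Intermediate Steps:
$W{\left(K \right)} = K^{3}$
$14 + \left(4 - 4\right) \left(-5\right) W{\left(-11 \right)} = 14 + \left(4 - 4\right) \left(-5\right) \left(-11\right)^{3} = 14 + 0 \left(-5\right) \left(-1331\right) = 14 + 0 \left(-1331\right) = 14 + 0 = 14$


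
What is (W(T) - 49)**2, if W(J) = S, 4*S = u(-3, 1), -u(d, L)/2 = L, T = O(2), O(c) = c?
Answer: 9801/4 ≈ 2450.3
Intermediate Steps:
T = 2
u(d, L) = -2*L
S = -1/2 (S = (-2*1)/4 = (1/4)*(-2) = -1/2 ≈ -0.50000)
W(J) = -1/2
(W(T) - 49)**2 = (-1/2 - 49)**2 = (-99/2)**2 = 9801/4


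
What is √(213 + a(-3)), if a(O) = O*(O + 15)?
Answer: √177 ≈ 13.304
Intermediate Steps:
a(O) = O*(15 + O)
√(213 + a(-3)) = √(213 - 3*(15 - 3)) = √(213 - 3*12) = √(213 - 36) = √177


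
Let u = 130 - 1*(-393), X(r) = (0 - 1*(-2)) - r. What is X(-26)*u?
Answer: 14644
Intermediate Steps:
X(r) = 2 - r (X(r) = (0 + 2) - r = 2 - r)
u = 523 (u = 130 + 393 = 523)
X(-26)*u = (2 - 1*(-26))*523 = (2 + 26)*523 = 28*523 = 14644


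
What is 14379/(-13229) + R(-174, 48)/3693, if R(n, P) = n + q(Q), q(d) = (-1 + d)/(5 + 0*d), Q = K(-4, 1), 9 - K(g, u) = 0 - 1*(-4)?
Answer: -276964549/244273485 ≈ -1.1338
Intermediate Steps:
K(g, u) = 5 (K(g, u) = 9 - (0 - 1*(-4)) = 9 - (0 + 4) = 9 - 1*4 = 9 - 4 = 5)
Q = 5
q(d) = -1/5 + d/5 (q(d) = (-1 + d)/(5 + 0) = (-1 + d)/5 = (-1 + d)*(1/5) = -1/5 + d/5)
R(n, P) = 4/5 + n (R(n, P) = n + (-1/5 + (1/5)*5) = n + (-1/5 + 1) = n + 4/5 = 4/5 + n)
14379/(-13229) + R(-174, 48)/3693 = 14379/(-13229) + (4/5 - 174)/3693 = 14379*(-1/13229) - 866/5*1/3693 = -14379/13229 - 866/18465 = -276964549/244273485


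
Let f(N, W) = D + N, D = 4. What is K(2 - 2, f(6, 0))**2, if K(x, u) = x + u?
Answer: 100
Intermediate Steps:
f(N, W) = 4 + N
K(x, u) = u + x
K(2 - 2, f(6, 0))**2 = ((4 + 6) + (2 - 2))**2 = (10 + 0)**2 = 10**2 = 100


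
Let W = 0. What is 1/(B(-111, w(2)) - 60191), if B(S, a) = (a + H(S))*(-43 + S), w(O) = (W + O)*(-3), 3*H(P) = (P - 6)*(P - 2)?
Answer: -1/737945 ≈ -1.3551e-6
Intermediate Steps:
H(P) = (-6 + P)*(-2 + P)/3 (H(P) = ((P - 6)*(P - 2))/3 = ((-6 + P)*(-2 + P))/3 = (-6 + P)*(-2 + P)/3)
w(O) = -3*O (w(O) = (0 + O)*(-3) = O*(-3) = -3*O)
B(S, a) = (-43 + S)*(4 + a - 8*S/3 + S**2/3) (B(S, a) = (a + (4 - 8*S/3 + S**2/3))*(-43 + S) = (4 + a - 8*S/3 + S**2/3)*(-43 + S) = (-43 + S)*(4 + a - 8*S/3 + S**2/3))
1/(B(-111, w(2)) - 60191) = 1/((-172 - (-129)*2 - 17*(-111)**2 + (1/3)*(-111)**3 + (356/3)*(-111) - (-333)*2) - 60191) = 1/((-172 - 43*(-6) - 17*12321 + (1/3)*(-1367631) - 13172 - 111*(-6)) - 60191) = 1/((-172 + 258 - 209457 - 455877 - 13172 + 666) - 60191) = 1/(-677754 - 60191) = 1/(-737945) = -1/737945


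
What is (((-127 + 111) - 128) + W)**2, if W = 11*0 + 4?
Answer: 19600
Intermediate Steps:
W = 4 (W = 0 + 4 = 4)
(((-127 + 111) - 128) + W)**2 = (((-127 + 111) - 128) + 4)**2 = ((-16 - 128) + 4)**2 = (-144 + 4)**2 = (-140)**2 = 19600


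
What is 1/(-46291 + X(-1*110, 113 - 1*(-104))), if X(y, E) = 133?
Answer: -1/46158 ≈ -2.1665e-5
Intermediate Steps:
1/(-46291 + X(-1*110, 113 - 1*(-104))) = 1/(-46291 + 133) = 1/(-46158) = -1/46158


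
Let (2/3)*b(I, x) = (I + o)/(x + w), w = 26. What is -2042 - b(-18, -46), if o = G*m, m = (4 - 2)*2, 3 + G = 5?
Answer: -8171/4 ≈ -2042.8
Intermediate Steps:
G = 2 (G = -3 + 5 = 2)
m = 4 (m = 2*2 = 4)
o = 8 (o = 2*4 = 8)
b(I, x) = 3*(8 + I)/(2*(26 + x)) (b(I, x) = 3*((I + 8)/(x + 26))/2 = 3*((8 + I)/(26 + x))/2 = 3*(8 + I)/(2*(26 + x)))
-2042 - b(-18, -46) = -2042 - 3*(8 - 18)/(2*(26 - 46)) = -2042 - 3*(-10)/(2*(-20)) = -2042 - 3*(-1)*(-10)/(2*20) = -2042 - 1*3/4 = -2042 - 3/4 = -8171/4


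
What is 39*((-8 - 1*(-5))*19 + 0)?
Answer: -2223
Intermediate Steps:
39*((-8 - 1*(-5))*19 + 0) = 39*((-8 + 5)*19 + 0) = 39*(-3*19 + 0) = 39*(-57 + 0) = 39*(-57) = -2223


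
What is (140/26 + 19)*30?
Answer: 9510/13 ≈ 731.54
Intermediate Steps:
(140/26 + 19)*30 = (140*(1/26) + 19)*30 = (70/13 + 19)*30 = (317/13)*30 = 9510/13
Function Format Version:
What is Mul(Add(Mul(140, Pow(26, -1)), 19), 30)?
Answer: Rational(9510, 13) ≈ 731.54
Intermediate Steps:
Mul(Add(Mul(140, Pow(26, -1)), 19), 30) = Mul(Add(Mul(140, Rational(1, 26)), 19), 30) = Mul(Add(Rational(70, 13), 19), 30) = Mul(Rational(317, 13), 30) = Rational(9510, 13)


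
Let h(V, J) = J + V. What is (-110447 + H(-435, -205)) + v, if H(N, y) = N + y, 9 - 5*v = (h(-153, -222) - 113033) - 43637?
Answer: -398381/5 ≈ -79676.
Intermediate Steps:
v = 157054/5 (v = 9/5 - (((-222 - 153) - 113033) - 43637)/5 = 9/5 - ((-375 - 113033) - 43637)/5 = 9/5 - (-113408 - 43637)/5 = 9/5 - ⅕*(-157045) = 9/5 + 31409 = 157054/5 ≈ 31411.)
(-110447 + H(-435, -205)) + v = (-110447 + (-435 - 205)) + 157054/5 = (-110447 - 640) + 157054/5 = -111087 + 157054/5 = -398381/5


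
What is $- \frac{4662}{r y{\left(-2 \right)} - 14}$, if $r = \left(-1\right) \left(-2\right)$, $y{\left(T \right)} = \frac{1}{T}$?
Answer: $\frac{1554}{5} \approx 310.8$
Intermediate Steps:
$r = 2$
$- \frac{4662}{r y{\left(-2 \right)} - 14} = - \frac{4662}{\frac{2}{-2} - 14} = - \frac{4662}{2 \left(- \frac{1}{2}\right) - 14} = - \frac{4662}{-1 - 14} = - \frac{4662}{-15} = \left(-4662\right) \left(- \frac{1}{15}\right) = \frac{1554}{5}$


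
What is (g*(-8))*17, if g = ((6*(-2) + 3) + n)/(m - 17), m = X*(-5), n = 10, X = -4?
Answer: -136/3 ≈ -45.333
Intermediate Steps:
m = 20 (m = -4*(-5) = 20)
g = ⅓ (g = ((6*(-2) + 3) + 10)/(20 - 17) = ((-12 + 3) + 10)/3 = (-9 + 10)*(⅓) = 1*(⅓) = ⅓ ≈ 0.33333)
(g*(-8))*17 = ((⅓)*(-8))*17 = -8/3*17 = -136/3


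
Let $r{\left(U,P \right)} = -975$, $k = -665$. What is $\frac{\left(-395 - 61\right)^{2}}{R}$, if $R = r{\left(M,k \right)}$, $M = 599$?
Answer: $- \frac{69312}{325} \approx -213.27$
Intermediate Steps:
$R = -975$
$\frac{\left(-395 - 61\right)^{2}}{R} = \frac{\left(-395 - 61\right)^{2}}{-975} = \left(-456\right)^{2} \left(- \frac{1}{975}\right) = 207936 \left(- \frac{1}{975}\right) = - \frac{69312}{325}$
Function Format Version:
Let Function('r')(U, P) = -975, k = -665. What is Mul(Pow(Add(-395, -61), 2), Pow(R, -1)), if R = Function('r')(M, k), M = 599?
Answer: Rational(-69312, 325) ≈ -213.27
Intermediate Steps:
R = -975
Mul(Pow(Add(-395, -61), 2), Pow(R, -1)) = Mul(Pow(Add(-395, -61), 2), Pow(-975, -1)) = Mul(Pow(-456, 2), Rational(-1, 975)) = Mul(207936, Rational(-1, 975)) = Rational(-69312, 325)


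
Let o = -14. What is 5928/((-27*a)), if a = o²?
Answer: -494/441 ≈ -1.1202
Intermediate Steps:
a = 196 (a = (-14)² = 196)
5928/((-27*a)) = 5928/((-27*196)) = 5928/(-5292) = 5928*(-1/5292) = -494/441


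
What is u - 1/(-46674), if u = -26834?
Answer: -1252450115/46674 ≈ -26834.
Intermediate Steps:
u - 1/(-46674) = -26834 - 1/(-46674) = -26834 - 1*(-1/46674) = -26834 + 1/46674 = -1252450115/46674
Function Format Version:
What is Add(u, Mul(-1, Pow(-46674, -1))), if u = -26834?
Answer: Rational(-1252450115, 46674) ≈ -26834.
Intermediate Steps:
Add(u, Mul(-1, Pow(-46674, -1))) = Add(-26834, Mul(-1, Pow(-46674, -1))) = Add(-26834, Mul(-1, Rational(-1, 46674))) = Add(-26834, Rational(1, 46674)) = Rational(-1252450115, 46674)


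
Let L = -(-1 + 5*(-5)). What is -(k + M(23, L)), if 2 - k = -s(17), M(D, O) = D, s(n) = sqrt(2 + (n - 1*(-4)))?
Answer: -25 - sqrt(23) ≈ -29.796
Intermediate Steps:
s(n) = sqrt(6 + n) (s(n) = sqrt(2 + (n + 4)) = sqrt(2 + (4 + n)) = sqrt(6 + n))
L = 26 (L = -(-1 - 25) = -1*(-26) = 26)
k = 2 + sqrt(23) (k = 2 - (-1)*sqrt(6 + 17) = 2 - (-1)*sqrt(23) = 2 + sqrt(23) ≈ 6.7958)
-(k + M(23, L)) = -((2 + sqrt(23)) + 23) = -(25 + sqrt(23)) = -25 - sqrt(23)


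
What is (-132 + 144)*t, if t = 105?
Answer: 1260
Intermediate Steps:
(-132 + 144)*t = (-132 + 144)*105 = 12*105 = 1260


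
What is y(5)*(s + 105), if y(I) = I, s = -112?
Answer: -35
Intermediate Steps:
y(5)*(s + 105) = 5*(-112 + 105) = 5*(-7) = -35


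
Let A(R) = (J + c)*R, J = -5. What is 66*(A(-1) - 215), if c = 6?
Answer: -14256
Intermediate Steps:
A(R) = R (A(R) = (-5 + 6)*R = 1*R = R)
66*(A(-1) - 215) = 66*(-1 - 215) = 66*(-216) = -14256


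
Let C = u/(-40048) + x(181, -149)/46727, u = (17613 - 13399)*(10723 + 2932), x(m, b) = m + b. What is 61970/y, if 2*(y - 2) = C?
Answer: -23193175973024/268128640447 ≈ -86.500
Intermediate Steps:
x(m, b) = b + m
u = 57542170 (u = 4214*13655 = 57542170)
C = -1344385848027/935661448 (C = 57542170/(-40048) + (-149 + 181)/46727 = 57542170*(-1/40048) + 32*(1/46727) = -28771085/20024 + 32/46727 = -1344385848027/935661448 ≈ -1436.8)
y = -1340643202235/1871322896 (y = 2 + (½)*(-1344385848027/935661448) = 2 - 1344385848027/1871322896 = -1340643202235/1871322896 ≈ -716.42)
61970/y = 61970/(-1340643202235/1871322896) = 61970*(-1871322896/1340643202235) = -23193175973024/268128640447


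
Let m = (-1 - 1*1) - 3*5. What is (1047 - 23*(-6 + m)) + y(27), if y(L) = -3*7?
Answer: 1555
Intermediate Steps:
y(L) = -21
m = -17 (m = (-1 - 1) - 15 = -2 - 15 = -17)
(1047 - 23*(-6 + m)) + y(27) = (1047 - 23*(-6 - 17)) - 21 = (1047 - 23*(-23)) - 21 = (1047 + 529) - 21 = 1576 - 21 = 1555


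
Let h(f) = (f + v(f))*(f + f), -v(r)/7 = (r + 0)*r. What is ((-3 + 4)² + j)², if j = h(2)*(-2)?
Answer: 43681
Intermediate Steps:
v(r) = -7*r² (v(r) = -7*(r + 0)*r = -7*r*r = -7*r²)
h(f) = 2*f*(f - 7*f²) (h(f) = (f - 7*f²)*(f + f) = (f - 7*f²)*(2*f) = 2*f*(f - 7*f²))
j = 208 (j = (2²*(2 - 14*2))*(-2) = (4*(2 - 28))*(-2) = (4*(-26))*(-2) = -104*(-2) = 208)
((-3 + 4)² + j)² = ((-3 + 4)² + 208)² = (1² + 208)² = (1 + 208)² = 209² = 43681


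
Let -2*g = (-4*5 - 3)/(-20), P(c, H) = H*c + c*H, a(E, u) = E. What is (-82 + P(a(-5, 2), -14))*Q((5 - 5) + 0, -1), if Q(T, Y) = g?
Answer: -667/20 ≈ -33.350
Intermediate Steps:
P(c, H) = 2*H*c (P(c, H) = H*c + H*c = 2*H*c)
g = -23/40 (g = -(-4*5 - 3)/(2*(-20)) = -(-20 - 3)*(-1)/(2*20) = -(-23)*(-1)/(2*20) = -1/2*23/20 = -23/40 ≈ -0.57500)
Q(T, Y) = -23/40
(-82 + P(a(-5, 2), -14))*Q((5 - 5) + 0, -1) = (-82 + 2*(-14)*(-5))*(-23/40) = (-82 + 140)*(-23/40) = 58*(-23/40) = -667/20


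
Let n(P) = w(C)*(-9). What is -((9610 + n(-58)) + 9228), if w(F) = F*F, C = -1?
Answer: -18829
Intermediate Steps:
w(F) = F²
n(P) = -9 (n(P) = (-1)²*(-9) = 1*(-9) = -9)
-((9610 + n(-58)) + 9228) = -((9610 - 9) + 9228) = -(9601 + 9228) = -1*18829 = -18829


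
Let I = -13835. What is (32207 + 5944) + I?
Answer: 24316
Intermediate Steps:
(32207 + 5944) + I = (32207 + 5944) - 13835 = 38151 - 13835 = 24316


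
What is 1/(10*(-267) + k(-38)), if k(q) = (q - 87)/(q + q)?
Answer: -76/202795 ≈ -0.00037476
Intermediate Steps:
k(q) = (-87 + q)/(2*q) (k(q) = (-87 + q)/((2*q)) = (-87 + q)*(1/(2*q)) = (-87 + q)/(2*q))
1/(10*(-267) + k(-38)) = 1/(10*(-267) + (1/2)*(-87 - 38)/(-38)) = 1/(-2670 + (1/2)*(-1/38)*(-125)) = 1/(-2670 + 125/76) = 1/(-202795/76) = -76/202795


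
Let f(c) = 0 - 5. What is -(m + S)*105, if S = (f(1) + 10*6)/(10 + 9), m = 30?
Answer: -65625/19 ≈ -3453.9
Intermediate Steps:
f(c) = -5
S = 55/19 (S = (-5 + 10*6)/(10 + 9) = (-5 + 60)/19 = 55*(1/19) = 55/19 ≈ 2.8947)
-(m + S)*105 = -(30 + 55/19)*105 = -625*105/19 = -1*65625/19 = -65625/19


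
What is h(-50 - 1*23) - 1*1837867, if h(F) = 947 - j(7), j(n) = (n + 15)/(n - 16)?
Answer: -16532258/9 ≈ -1.8369e+6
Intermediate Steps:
j(n) = (15 + n)/(-16 + n)
h(F) = 8545/9 (h(F) = 947 - (15 + 7)/(-16 + 7) = 947 - 22/(-9) = 947 - (-1)*22/9 = 947 - 1*(-22/9) = 947 + 22/9 = 8545/9)
h(-50 - 1*23) - 1*1837867 = 8545/9 - 1*1837867 = 8545/9 - 1837867 = -16532258/9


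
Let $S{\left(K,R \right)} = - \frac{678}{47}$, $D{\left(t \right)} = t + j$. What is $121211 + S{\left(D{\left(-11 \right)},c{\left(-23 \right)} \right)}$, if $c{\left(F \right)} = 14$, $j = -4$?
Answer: $\frac{5696239}{47} \approx 1.212 \cdot 10^{5}$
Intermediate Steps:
$D{\left(t \right)} = -4 + t$ ($D{\left(t \right)} = t - 4 = -4 + t$)
$S{\left(K,R \right)} = - \frac{678}{47}$ ($S{\left(K,R \right)} = \left(-678\right) \frac{1}{47} = - \frac{678}{47}$)
$121211 + S{\left(D{\left(-11 \right)},c{\left(-23 \right)} \right)} = 121211 - \frac{678}{47} = \frac{5696239}{47}$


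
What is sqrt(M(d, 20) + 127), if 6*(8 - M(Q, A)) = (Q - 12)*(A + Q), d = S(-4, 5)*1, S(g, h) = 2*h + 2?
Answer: 3*sqrt(15) ≈ 11.619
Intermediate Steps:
S(g, h) = 2 + 2*h
d = 12 (d = (2 + 2*5)*1 = (2 + 10)*1 = 12*1 = 12)
M(Q, A) = 8 - (-12 + Q)*(A + Q)/6 (M(Q, A) = 8 - (Q - 12)*(A + Q)/6 = 8 - (-12 + Q)*(A + Q)/6)
sqrt(M(d, 20) + 127) = sqrt((8 + 2*20 + 2*12 - 1/6*12**2 - 1/6*20*12) + 127) = sqrt((8 + 40 + 24 - 1/6*144 - 40) + 127) = sqrt((8 + 40 + 24 - 24 - 40) + 127) = sqrt(8 + 127) = sqrt(135) = 3*sqrt(15)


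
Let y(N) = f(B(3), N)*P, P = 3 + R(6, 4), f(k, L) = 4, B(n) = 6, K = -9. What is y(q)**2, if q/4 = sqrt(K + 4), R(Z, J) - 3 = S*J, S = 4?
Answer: 7744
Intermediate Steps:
R(Z, J) = 3 + 4*J
q = 4*I*sqrt(5) (q = 4*sqrt(-9 + 4) = 4*sqrt(-5) = 4*(I*sqrt(5)) = 4*I*sqrt(5) ≈ 8.9443*I)
P = 22 (P = 3 + (3 + 4*4) = 3 + (3 + 16) = 3 + 19 = 22)
y(N) = 88 (y(N) = 4*22 = 88)
y(q)**2 = 88**2 = 7744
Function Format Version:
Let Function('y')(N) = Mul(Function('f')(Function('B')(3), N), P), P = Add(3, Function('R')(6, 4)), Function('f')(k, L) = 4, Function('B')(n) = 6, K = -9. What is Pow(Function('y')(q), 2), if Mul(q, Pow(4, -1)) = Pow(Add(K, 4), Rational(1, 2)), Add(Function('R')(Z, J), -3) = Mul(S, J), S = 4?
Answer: 7744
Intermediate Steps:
Function('R')(Z, J) = Add(3, Mul(4, J))
q = Mul(4, I, Pow(5, Rational(1, 2))) (q = Mul(4, Pow(Add(-9, 4), Rational(1, 2))) = Mul(4, Pow(-5, Rational(1, 2))) = Mul(4, Mul(I, Pow(5, Rational(1, 2)))) = Mul(4, I, Pow(5, Rational(1, 2))) ≈ Mul(8.9443, I))
P = 22 (P = Add(3, Add(3, Mul(4, 4))) = Add(3, Add(3, 16)) = Add(3, 19) = 22)
Function('y')(N) = 88 (Function('y')(N) = Mul(4, 22) = 88)
Pow(Function('y')(q), 2) = Pow(88, 2) = 7744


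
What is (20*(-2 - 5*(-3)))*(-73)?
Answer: -18980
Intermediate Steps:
(20*(-2 - 5*(-3)))*(-73) = (20*(-2 + 15))*(-73) = (20*13)*(-73) = 260*(-73) = -18980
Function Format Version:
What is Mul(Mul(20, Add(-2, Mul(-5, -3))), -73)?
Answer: -18980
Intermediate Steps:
Mul(Mul(20, Add(-2, Mul(-5, -3))), -73) = Mul(Mul(20, Add(-2, 15)), -73) = Mul(Mul(20, 13), -73) = Mul(260, -73) = -18980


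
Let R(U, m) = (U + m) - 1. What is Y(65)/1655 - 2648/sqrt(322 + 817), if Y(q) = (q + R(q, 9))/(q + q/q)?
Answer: 23/18205 - 2648*sqrt(1139)/1139 ≈ -78.460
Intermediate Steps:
R(U, m) = -1 + U + m
Y(q) = (8 + 2*q)/(1 + q) (Y(q) = (q + (-1 + q + 9))/(q + q/q) = (q + (8 + q))/(q + 1) = (8 + 2*q)/(1 + q))
Y(65)/1655 - 2648/sqrt(322 + 817) = (2*(4 + 65)/(1 + 65))/1655 - 2648/sqrt(322 + 817) = (2*69/66)*(1/1655) - 2648*sqrt(1139)/1139 = (2*(1/66)*69)*(1/1655) - 2648*sqrt(1139)/1139 = (23/11)*(1/1655) - 2648*sqrt(1139)/1139 = 23/18205 - 2648*sqrt(1139)/1139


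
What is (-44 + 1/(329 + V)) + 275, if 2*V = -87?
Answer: 131903/571 ≈ 231.00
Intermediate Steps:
V = -87/2 (V = (1/2)*(-87) = -87/2 ≈ -43.500)
(-44 + 1/(329 + V)) + 275 = (-44 + 1/(329 - 87/2)) + 275 = (-44 + 1/(571/2)) + 275 = (-44 + 2/571) + 275 = -25122/571 + 275 = 131903/571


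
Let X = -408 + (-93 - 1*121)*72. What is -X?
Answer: 15816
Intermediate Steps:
X = -15816 (X = -408 + (-93 - 121)*72 = -408 - 214*72 = -408 - 15408 = -15816)
-X = -1*(-15816) = 15816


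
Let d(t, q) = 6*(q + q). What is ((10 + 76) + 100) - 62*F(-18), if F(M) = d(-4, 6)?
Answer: -4278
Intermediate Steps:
d(t, q) = 12*q (d(t, q) = 6*(2*q) = 12*q)
F(M) = 72 (F(M) = 12*6 = 72)
((10 + 76) + 100) - 62*F(-18) = ((10 + 76) + 100) - 62*72 = (86 + 100) - 4464 = 186 - 4464 = -4278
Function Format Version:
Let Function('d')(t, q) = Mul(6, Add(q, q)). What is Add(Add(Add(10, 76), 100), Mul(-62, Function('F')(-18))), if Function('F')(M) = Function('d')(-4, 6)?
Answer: -4278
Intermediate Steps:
Function('d')(t, q) = Mul(12, q) (Function('d')(t, q) = Mul(6, Mul(2, q)) = Mul(12, q))
Function('F')(M) = 72 (Function('F')(M) = Mul(12, 6) = 72)
Add(Add(Add(10, 76), 100), Mul(-62, Function('F')(-18))) = Add(Add(Add(10, 76), 100), Mul(-62, 72)) = Add(Add(86, 100), -4464) = Add(186, -4464) = -4278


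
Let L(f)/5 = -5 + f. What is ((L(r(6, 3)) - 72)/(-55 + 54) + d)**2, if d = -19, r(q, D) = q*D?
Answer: 144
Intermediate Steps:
r(q, D) = D*q
L(f) = -25 + 5*f (L(f) = 5*(-5 + f) = -25 + 5*f)
((L(r(6, 3)) - 72)/(-55 + 54) + d)**2 = (((-25 + 5*(3*6)) - 72)/(-55 + 54) - 19)**2 = (((-25 + 5*18) - 72)/(-1) - 19)**2 = (((-25 + 90) - 72)*(-1) - 19)**2 = ((65 - 72)*(-1) - 19)**2 = (-7*(-1) - 19)**2 = (7 - 19)**2 = (-12)**2 = 144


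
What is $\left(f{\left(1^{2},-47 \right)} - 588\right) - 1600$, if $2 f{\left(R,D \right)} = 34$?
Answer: $-2171$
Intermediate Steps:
$f{\left(R,D \right)} = 17$ ($f{\left(R,D \right)} = \frac{1}{2} \cdot 34 = 17$)
$\left(f{\left(1^{2},-47 \right)} - 588\right) - 1600 = \left(17 - 588\right) - 1600 = -571 - 1600 = -2171$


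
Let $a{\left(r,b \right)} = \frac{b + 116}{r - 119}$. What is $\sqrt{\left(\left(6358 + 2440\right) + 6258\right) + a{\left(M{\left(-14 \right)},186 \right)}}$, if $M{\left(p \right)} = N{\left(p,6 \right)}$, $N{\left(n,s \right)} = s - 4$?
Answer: $\frac{25 \sqrt{36634}}{39} \approx 122.69$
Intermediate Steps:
$N{\left(n,s \right)} = -4 + s$
$M{\left(p \right)} = 2$ ($M{\left(p \right)} = -4 + 6 = 2$)
$a{\left(r,b \right)} = \frac{116 + b}{-119 + r}$
$\sqrt{\left(\left(6358 + 2440\right) + 6258\right) + a{\left(M{\left(-14 \right)},186 \right)}} = \sqrt{\left(\left(6358 + 2440\right) + 6258\right) + \frac{116 + 186}{-119 + 2}} = \sqrt{\left(8798 + 6258\right) + \frac{1}{-117} \cdot 302} = \sqrt{15056 - \frac{302}{117}} = \sqrt{\frac{1761250}{117}} = \frac{25 \sqrt{36634}}{39}$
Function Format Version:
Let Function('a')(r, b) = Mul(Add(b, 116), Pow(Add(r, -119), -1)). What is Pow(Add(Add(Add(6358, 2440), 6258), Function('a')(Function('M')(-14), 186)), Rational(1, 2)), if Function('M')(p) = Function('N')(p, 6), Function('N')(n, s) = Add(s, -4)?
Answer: Mul(Rational(25, 39), Pow(36634, Rational(1, 2))) ≈ 122.69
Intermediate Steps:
Function('N')(n, s) = Add(-4, s)
Function('M')(p) = 2 (Function('M')(p) = Add(-4, 6) = 2)
Function('a')(r, b) = Mul(Pow(Add(-119, r), -1), Add(116, b)) (Function('a')(r, b) = Mul(Add(116, b), Pow(Add(-119, r), -1)) = Mul(Pow(Add(-119, r), -1), Add(116, b)))
Pow(Add(Add(Add(6358, 2440), 6258), Function('a')(Function('M')(-14), 186)), Rational(1, 2)) = Pow(Add(Add(Add(6358, 2440), 6258), Mul(Pow(Add(-119, 2), -1), Add(116, 186))), Rational(1, 2)) = Pow(Add(Add(8798, 6258), Mul(Pow(-117, -1), 302)), Rational(1, 2)) = Pow(Add(15056, Mul(Rational(-1, 117), 302)), Rational(1, 2)) = Pow(Add(15056, Rational(-302, 117)), Rational(1, 2)) = Pow(Rational(1761250, 117), Rational(1, 2)) = Mul(Rational(25, 39), Pow(36634, Rational(1, 2)))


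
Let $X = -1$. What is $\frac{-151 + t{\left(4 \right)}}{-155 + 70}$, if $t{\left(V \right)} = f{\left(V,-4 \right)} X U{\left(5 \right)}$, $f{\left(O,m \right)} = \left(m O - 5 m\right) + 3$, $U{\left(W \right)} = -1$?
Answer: $\frac{144}{85} \approx 1.6941$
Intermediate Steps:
$f{\left(O,m \right)} = 3 - 5 m + O m$ ($f{\left(O,m \right)} = \left(O m - 5 m\right) + 3 = \left(- 5 m + O m\right) + 3 = 3 - 5 m + O m$)
$t{\left(V \right)} = 23 - 4 V$ ($t{\left(V \right)} = \left(3 - -20 + V \left(-4\right)\right) \left(-1\right) \left(-1\right) = \left(3 + 20 - 4 V\right) \left(-1\right) \left(-1\right) = \left(23 - 4 V\right) \left(-1\right) \left(-1\right) = \left(-23 + 4 V\right) \left(-1\right) = 23 - 4 V$)
$\frac{-151 + t{\left(4 \right)}}{-155 + 70} = \frac{-151 + \left(23 - 16\right)}{-155 + 70} = \frac{-151 + \left(23 - 16\right)}{-85} = - \frac{-151 + 7}{85} = \left(- \frac{1}{85}\right) \left(-144\right) = \frac{144}{85}$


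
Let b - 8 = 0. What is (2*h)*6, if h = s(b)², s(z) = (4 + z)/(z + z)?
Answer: 27/4 ≈ 6.7500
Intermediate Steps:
b = 8 (b = 8 + 0 = 8)
s(z) = (4 + z)/(2*z) (s(z) = (4 + z)/((2*z)) = (4 + z)*(1/(2*z)) = (4 + z)/(2*z))
h = 9/16 (h = ((½)*(4 + 8)/8)² = ((½)*(⅛)*12)² = (¾)² = 9/16 ≈ 0.56250)
(2*h)*6 = (2*(9/16))*6 = (9/8)*6 = 27/4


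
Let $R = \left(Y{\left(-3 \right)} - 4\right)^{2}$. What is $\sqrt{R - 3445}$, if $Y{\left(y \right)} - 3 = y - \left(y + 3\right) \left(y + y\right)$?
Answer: $3 i \sqrt{381} \approx 58.558 i$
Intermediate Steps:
$Y{\left(y \right)} = 3 + y - 2 y \left(3 + y\right)$ ($Y{\left(y \right)} = 3 + \left(y - \left(y + 3\right) \left(y + y\right)\right) = 3 + \left(y - \left(3 + y\right) 2 y\right) = 3 + \left(y - 2 y \left(3 + y\right)\right) = 3 - \left(- y + 2 y \left(3 + y\right)\right) = 3 + y - 2 y \left(3 + y\right)$)
$R = 16$ ($R = \left(\left(3 - -15 - 2 \left(-3\right)^{2}\right) - 4\right)^{2} = \left(\left(3 + 15 - 18\right) - 4\right)^{2} = \left(0 - 4\right)^{2} = \left(-4\right)^{2} = 16$)
$\sqrt{R - 3445} = \sqrt{16 - 3445} = \sqrt{-3429} = 3 i \sqrt{381}$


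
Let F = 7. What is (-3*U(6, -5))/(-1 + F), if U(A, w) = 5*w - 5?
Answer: 15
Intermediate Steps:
U(A, w) = -5 + 5*w
(-3*U(6, -5))/(-1 + F) = (-3*(-5 + 5*(-5)))/(-1 + 7) = -3*(-5 - 25)/6 = -3*(-30)*(⅙) = 90*(⅙) = 15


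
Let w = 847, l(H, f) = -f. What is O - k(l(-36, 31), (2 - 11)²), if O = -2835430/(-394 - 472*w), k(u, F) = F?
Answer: -14789494/200089 ≈ -73.915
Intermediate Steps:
O = 1417715/200089 (O = -2835430/(-394 - 472*847) = -2835430/(-394 - 399784) = -2835430/(-400178) = -2835430*(-1/400178) = 1417715/200089 ≈ 7.0854)
O - k(l(-36, 31), (2 - 11)²) = 1417715/200089 - (2 - 11)² = 1417715/200089 - 1*(-9)² = 1417715/200089 - 1*81 = 1417715/200089 - 81 = -14789494/200089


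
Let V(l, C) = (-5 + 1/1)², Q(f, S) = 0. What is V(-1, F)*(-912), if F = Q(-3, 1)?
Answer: -14592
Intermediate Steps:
F = 0
V(l, C) = 16 (V(l, C) = (-5 + 1)² = (-4)² = 16)
V(-1, F)*(-912) = 16*(-912) = -14592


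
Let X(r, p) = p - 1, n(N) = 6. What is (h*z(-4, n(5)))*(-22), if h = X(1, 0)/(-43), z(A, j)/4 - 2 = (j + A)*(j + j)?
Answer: -2288/43 ≈ -53.209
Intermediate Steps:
X(r, p) = -1 + p
z(A, j) = 8 + 8*j*(A + j) (z(A, j) = 8 + 4*((j + A)*(j + j)) = 8 + 4*((A + j)*(2*j)) = 8 + 4*(2*j*(A + j)) = 8 + 8*j*(A + j))
h = 1/43 (h = (-1 + 0)/(-43) = -1*(-1/43) = 1/43 ≈ 0.023256)
(h*z(-4, n(5)))*(-22) = ((8 + 8*6² + 8*(-4)*6)/43)*(-22) = ((8 + 8*36 - 192)/43)*(-22) = ((8 + 288 - 192)/43)*(-22) = ((1/43)*104)*(-22) = (104/43)*(-22) = -2288/43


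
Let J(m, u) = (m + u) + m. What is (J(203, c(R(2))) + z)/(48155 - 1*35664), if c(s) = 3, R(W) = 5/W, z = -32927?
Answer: -32518/12491 ≈ -2.6033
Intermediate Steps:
J(m, u) = u + 2*m
(J(203, c(R(2))) + z)/(48155 - 1*35664) = ((3 + 2*203) - 32927)/(48155 - 1*35664) = ((3 + 406) - 32927)/(48155 - 35664) = (409 - 32927)/12491 = -32518*1/12491 = -32518/12491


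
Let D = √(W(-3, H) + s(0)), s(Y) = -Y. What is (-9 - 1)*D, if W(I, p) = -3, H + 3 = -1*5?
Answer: -10*I*√3 ≈ -17.32*I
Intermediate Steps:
H = -8 (H = -3 - 1*5 = -3 - 5 = -8)
D = I*√3 (D = √(-3 - 1*0) = √(-3 + 0) = √(-3) = I*√3 ≈ 1.732*I)
(-9 - 1)*D = (-9 - 1)*(I*√3) = -10*I*√3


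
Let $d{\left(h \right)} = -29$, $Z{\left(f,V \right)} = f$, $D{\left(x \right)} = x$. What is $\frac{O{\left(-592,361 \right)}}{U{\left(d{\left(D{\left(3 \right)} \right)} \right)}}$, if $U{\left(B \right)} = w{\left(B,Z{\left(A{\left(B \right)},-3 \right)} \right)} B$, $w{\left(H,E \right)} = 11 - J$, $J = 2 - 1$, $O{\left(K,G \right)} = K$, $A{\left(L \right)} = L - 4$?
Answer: $\frac{296}{145} \approx 2.0414$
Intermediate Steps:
$A{\left(L \right)} = -4 + L$ ($A{\left(L \right)} = L - 4 = -4 + L$)
$J = 1$ ($J = 2 - 1 = 1$)
$w{\left(H,E \right)} = 10$ ($w{\left(H,E \right)} = 11 - 1 = 10$)
$U{\left(B \right)} = 10 B$
$\frac{O{\left(-592,361 \right)}}{U{\left(d{\left(D{\left(3 \right)} \right)} \right)}} = - \frac{592}{10 \left(-29\right)} = - \frac{592}{-290} = \left(-592\right) \left(- \frac{1}{290}\right) = \frac{296}{145}$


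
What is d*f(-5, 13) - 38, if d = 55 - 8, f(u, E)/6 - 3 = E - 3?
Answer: 3628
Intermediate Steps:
f(u, E) = 6*E (f(u, E) = 18 + 6*(E - 3) = 18 + 6*(-3 + E) = 18 + (-18 + 6*E) = 6*E)
d = 47
d*f(-5, 13) - 38 = 47*(6*13) - 38 = 47*78 - 38 = 3666 - 38 = 3628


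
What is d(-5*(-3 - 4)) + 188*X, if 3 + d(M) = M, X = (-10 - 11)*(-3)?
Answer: 11876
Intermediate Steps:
X = 63 (X = -21*(-3) = 63)
d(M) = -3 + M
d(-5*(-3 - 4)) + 188*X = (-3 - 5*(-3 - 4)) + 188*63 = (-3 - 5*(-7)) + 11844 = (-3 + 35) + 11844 = 32 + 11844 = 11876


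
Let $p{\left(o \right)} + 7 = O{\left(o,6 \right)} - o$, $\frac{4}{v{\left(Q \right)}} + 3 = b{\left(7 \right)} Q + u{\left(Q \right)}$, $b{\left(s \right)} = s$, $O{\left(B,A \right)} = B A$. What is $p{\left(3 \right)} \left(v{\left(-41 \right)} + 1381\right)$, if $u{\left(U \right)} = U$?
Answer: $\frac{3656856}{331} \approx 11048.0$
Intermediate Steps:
$O{\left(B,A \right)} = A B$
$v{\left(Q \right)} = \frac{4}{-3 + 8 Q}$ ($v{\left(Q \right)} = \frac{4}{-3 + \left(7 Q + Q\right)} = \frac{4}{-3 + 8 Q}$)
$p{\left(o \right)} = -7 + 5 o$ ($p{\left(o \right)} = -7 + \left(6 o - o\right) = -7 + 5 o$)
$p{\left(3 \right)} \left(v{\left(-41 \right)} + 1381\right) = \left(-7 + 5 \cdot 3\right) \left(\frac{4}{-3 + 8 \left(-41\right)} + 1381\right) = \left(-7 + 15\right) \left(\frac{4}{-3 - 328} + 1381\right) = 8 \left(\frac{4}{-331} + 1381\right) = 8 \left(4 \left(- \frac{1}{331}\right) + 1381\right) = 8 \left(- \frac{4}{331} + 1381\right) = 8 \cdot \frac{457107}{331} = \frac{3656856}{331}$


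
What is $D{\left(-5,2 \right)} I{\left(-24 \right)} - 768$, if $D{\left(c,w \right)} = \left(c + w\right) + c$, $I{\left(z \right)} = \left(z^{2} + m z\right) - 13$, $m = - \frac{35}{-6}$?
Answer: $-4152$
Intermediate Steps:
$m = \frac{35}{6}$ ($m = \left(-35\right) \left(- \frac{1}{6}\right) = \frac{35}{6} \approx 5.8333$)
$I{\left(z \right)} = -13 + z^{2} + \frac{35 z}{6}$ ($I{\left(z \right)} = \left(z^{2} + \frac{35 z}{6}\right) - 13 = -13 + z^{2} + \frac{35 z}{6}$)
$D{\left(c,w \right)} = w + 2 c$
$D{\left(-5,2 \right)} I{\left(-24 \right)} - 768 = \left(2 + 2 \left(-5\right)\right) \left(-13 + \left(-24\right)^{2} + \frac{35}{6} \left(-24\right)\right) - 768 = \left(2 - 10\right) \left(-13 + 576 - 140\right) - 768 = \left(-8\right) 423 - 768 = -3384 - 768 = -4152$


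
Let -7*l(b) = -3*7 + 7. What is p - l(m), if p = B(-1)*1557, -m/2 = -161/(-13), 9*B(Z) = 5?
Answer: 863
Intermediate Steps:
B(Z) = 5/9 (B(Z) = (⅑)*5 = 5/9)
m = -322/13 (m = -(-322)/(-13) = -(-322)*(-1)/13 = -2*161/13 = -322/13 ≈ -24.769)
l(b) = 2 (l(b) = -(-3*7 + 7)/7 = -(-21 + 7)/7 = -⅐*(-14) = 2)
p = 865 (p = (5/9)*1557 = 865)
p - l(m) = 865 - 1*2 = 865 - 2 = 863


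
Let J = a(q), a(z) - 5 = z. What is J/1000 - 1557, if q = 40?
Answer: -311391/200 ≈ -1557.0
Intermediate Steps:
a(z) = 5 + z
J = 45 (J = 5 + 40 = 45)
J/1000 - 1557 = 45/1000 - 1557 = 45*(1/1000) - 1557 = 9/200 - 1557 = -311391/200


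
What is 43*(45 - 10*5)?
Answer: -215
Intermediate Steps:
43*(45 - 10*5) = 43*(45 - 50) = 43*(-5) = -215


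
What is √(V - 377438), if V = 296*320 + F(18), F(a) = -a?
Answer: 4*I*√17671 ≈ 531.73*I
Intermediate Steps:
V = 94702 (V = 296*320 - 1*18 = 94720 - 18 = 94702)
√(V - 377438) = √(94702 - 377438) = √(-282736) = 4*I*√17671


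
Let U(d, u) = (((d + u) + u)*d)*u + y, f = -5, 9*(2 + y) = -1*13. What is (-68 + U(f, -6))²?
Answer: 27384289/81 ≈ 3.3808e+5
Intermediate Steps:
y = -31/9 (y = -2 + (-1*13)/9 = -2 + (⅑)*(-13) = -2 - 13/9 = -31/9 ≈ -3.4444)
U(d, u) = -31/9 + d*u*(d + 2*u) (U(d, u) = (((d + u) + u)*d)*u - 31/9 = ((d + 2*u)*d)*u - 31/9 = (d*(d + 2*u))*u - 31/9 = d*u*(d + 2*u) - 31/9 = -31/9 + d*u*(d + 2*u))
(-68 + U(f, -6))² = (-68 + (-31/9 - 6*(-5)² + 2*(-5)*(-6)²))² = (-68 + (-31/9 - 6*25 + 2*(-5)*36))² = (-68 + (-31/9 - 150 - 360))² = (-68 - 4621/9)² = (-5233/9)² = 27384289/81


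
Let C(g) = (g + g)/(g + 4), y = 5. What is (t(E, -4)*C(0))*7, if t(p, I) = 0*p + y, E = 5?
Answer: 0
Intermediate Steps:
C(g) = 2*g/(4 + g) (C(g) = (2*g)/(4 + g) = 2*g/(4 + g))
t(p, I) = 5 (t(p, I) = 0*p + 5 = 0 + 5 = 5)
(t(E, -4)*C(0))*7 = (5*(2*0/(4 + 0)))*7 = (5*(2*0/4))*7 = (5*(2*0*(¼)))*7 = (5*0)*7 = 0*7 = 0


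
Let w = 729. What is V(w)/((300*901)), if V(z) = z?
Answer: 243/90100 ≈ 0.0026970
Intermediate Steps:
V(w)/((300*901)) = 729/((300*901)) = 729/270300 = 729*(1/270300) = 243/90100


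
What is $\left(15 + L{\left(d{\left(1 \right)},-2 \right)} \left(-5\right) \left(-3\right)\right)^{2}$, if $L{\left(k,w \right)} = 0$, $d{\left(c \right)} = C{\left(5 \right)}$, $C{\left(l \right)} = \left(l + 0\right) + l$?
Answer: $225$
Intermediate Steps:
$C{\left(l \right)} = 2 l$ ($C{\left(l \right)} = l + l = 2 l$)
$d{\left(c \right)} = 10$ ($d{\left(c \right)} = 2 \cdot 5 = 10$)
$\left(15 + L{\left(d{\left(1 \right)},-2 \right)} \left(-5\right) \left(-3\right)\right)^{2} = \left(15 + 0 \left(-5\right) \left(-3\right)\right)^{2} = \left(15 + 0 \left(-3\right)\right)^{2} = \left(15 + 0\right)^{2} = 15^{2} = 225$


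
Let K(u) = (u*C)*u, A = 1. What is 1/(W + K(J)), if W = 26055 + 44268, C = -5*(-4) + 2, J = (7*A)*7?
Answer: 1/123145 ≈ 8.1205e-6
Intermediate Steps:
J = 49 (J = (7*1)*7 = 7*7 = 49)
C = 22 (C = 20 + 2 = 22)
W = 70323
K(u) = 22*u**2 (K(u) = (u*22)*u = (22*u)*u = 22*u**2)
1/(W + K(J)) = 1/(70323 + 22*49**2) = 1/(70323 + 22*2401) = 1/(70323 + 52822) = 1/123145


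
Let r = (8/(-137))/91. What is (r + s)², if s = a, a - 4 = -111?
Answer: 1779494636529/155426089 ≈ 11449.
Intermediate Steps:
a = -107 (a = 4 - 111 = -107)
r = -8/12467 (r = (8*(-1/137))*(1/91) = -8/137*1/91 = -8/12467 ≈ -0.00064169)
s = -107
(r + s)² = (-8/12467 - 107)² = (-1333977/12467)² = 1779494636529/155426089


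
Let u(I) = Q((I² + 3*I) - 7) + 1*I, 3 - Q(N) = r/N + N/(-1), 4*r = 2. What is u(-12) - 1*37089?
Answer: -7473395/202 ≈ -36997.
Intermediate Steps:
r = ½ (r = (¼)*2 = ½ ≈ 0.50000)
Q(N) = 3 + N - 1/(2*N) (Q(N) = 3 - (1/(2*N) + N/(-1)) = 3 - (1/(2*N) + N*(-1)) = 3 - (1/(2*N) - N) = 3 + (N - 1/(2*N)) = 3 + N - 1/(2*N))
u(I) = -4 + I² + 4*I - 1/(2*(-7 + I² + 3*I)) (u(I) = (3 + ((I² + 3*I) - 7) - 1/(2*((I² + 3*I) - 7))) + 1*I = (3 + (-7 + I² + 3*I) - 1/(2*(-7 + I² + 3*I))) + I = (-4 + I² + 3*I - 1/(2*(-7 + I² + 3*I))) + I = -4 + I² + 4*I - 1/(2*(-7 + I² + 3*I)))
u(-12) - 1*37089 = (-½ + (-7 + (-12)² + 3*(-12))*(-4 + (-12)² + 4*(-12)))/(-7 + (-12)² + 3*(-12)) - 1*37089 = (-½ + (-7 + 144 - 36)*(-4 + 144 - 48))/(-7 + 144 - 36) - 37089 = (-½ + 101*92)/101 - 37089 = (-½ + 9292)/101 - 37089 = (1/101)*(18583/2) - 37089 = 18583/202 - 37089 = -7473395/202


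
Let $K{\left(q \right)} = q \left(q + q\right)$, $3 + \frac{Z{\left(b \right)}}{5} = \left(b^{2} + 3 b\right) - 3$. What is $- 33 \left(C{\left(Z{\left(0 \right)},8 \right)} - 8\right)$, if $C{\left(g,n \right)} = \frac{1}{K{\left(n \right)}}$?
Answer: $\frac{33759}{128} \approx 263.74$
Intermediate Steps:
$Z{\left(b \right)} = -30 + 5 b^{2} + 15 b$ ($Z{\left(b \right)} = -15 + 5 \left(\left(b^{2} + 3 b\right) - 3\right) = -15 + 5 \left(-3 + b^{2} + 3 b\right) = -15 + \left(-15 + 5 b^{2} + 15 b\right) = -30 + 5 b^{2} + 15 b$)
$K{\left(q \right)} = 2 q^{2}$ ($K{\left(q \right)} = q 2 q = 2 q^{2}$)
$C{\left(g,n \right)} = \frac{1}{2 n^{2}}$
$- 33 \left(C{\left(Z{\left(0 \right)},8 \right)} - 8\right) = - 33 \left(\frac{1}{2 \cdot 64} - 8\right) = - 33 \left(\frac{1}{2} \cdot \frac{1}{64} - 8\right) = - 33 \left(\frac{1}{128} - 8\right) = \left(-33\right) \left(- \frac{1023}{128}\right) = \frac{33759}{128}$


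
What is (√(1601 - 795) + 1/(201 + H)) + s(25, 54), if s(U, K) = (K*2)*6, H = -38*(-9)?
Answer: 351865/543 + √806 ≈ 676.39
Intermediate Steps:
H = 342
s(U, K) = 12*K (s(U, K) = (2*K)*6 = 12*K)
(√(1601 - 795) + 1/(201 + H)) + s(25, 54) = (√(1601 - 795) + 1/(201 + 342)) + 12*54 = (√806 + 1/543) + 648 = (1/543 + √806) + 648 = 351865/543 + √806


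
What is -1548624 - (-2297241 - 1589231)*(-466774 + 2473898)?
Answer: 7800629677904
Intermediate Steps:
-1548624 - (-2297241 - 1589231)*(-466774 + 2473898) = -1548624 - (-3886472)*2007124 = -1548624 - 1*(-7800631226528) = -1548624 + 7800631226528 = 7800629677904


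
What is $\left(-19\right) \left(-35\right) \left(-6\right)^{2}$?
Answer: $23940$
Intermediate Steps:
$\left(-19\right) \left(-35\right) \left(-6\right)^{2} = 665 \cdot 36 = 23940$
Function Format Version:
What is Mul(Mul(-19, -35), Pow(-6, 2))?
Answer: 23940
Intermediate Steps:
Mul(Mul(-19, -35), Pow(-6, 2)) = Mul(665, 36) = 23940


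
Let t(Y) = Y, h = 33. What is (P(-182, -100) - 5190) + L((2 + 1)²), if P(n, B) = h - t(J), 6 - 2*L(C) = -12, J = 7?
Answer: -5155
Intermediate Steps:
L(C) = 9 (L(C) = 3 - ½*(-12) = 3 + 6 = 9)
P(n, B) = 26 (P(n, B) = 33 - 1*7 = 33 - 7 = 26)
(P(-182, -100) - 5190) + L((2 + 1)²) = (26 - 5190) + 9 = -5164 + 9 = -5155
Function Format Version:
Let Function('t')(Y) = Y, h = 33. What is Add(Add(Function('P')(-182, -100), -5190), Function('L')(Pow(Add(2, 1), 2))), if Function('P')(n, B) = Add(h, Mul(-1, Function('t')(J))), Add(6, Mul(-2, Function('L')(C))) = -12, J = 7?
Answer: -5155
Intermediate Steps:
Function('L')(C) = 9 (Function('L')(C) = Add(3, Mul(Rational(-1, 2), -12)) = Add(3, 6) = 9)
Function('P')(n, B) = 26 (Function('P')(n, B) = Add(33, Mul(-1, 7)) = Add(33, -7) = 26)
Add(Add(Function('P')(-182, -100), -5190), Function('L')(Pow(Add(2, 1), 2))) = Add(Add(26, -5190), 9) = Add(-5164, 9) = -5155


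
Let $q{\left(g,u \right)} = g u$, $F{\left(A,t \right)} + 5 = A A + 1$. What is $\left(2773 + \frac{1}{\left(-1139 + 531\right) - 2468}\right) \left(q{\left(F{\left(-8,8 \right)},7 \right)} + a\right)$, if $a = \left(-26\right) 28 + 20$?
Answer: $- \frac{614141784}{769} \approx -7.9862 \cdot 10^{5}$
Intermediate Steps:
$F{\left(A,t \right)} = -4 + A^{2}$ ($F{\left(A,t \right)} = -5 + \left(A A + 1\right) = -5 + \left(A^{2} + 1\right) = -5 + \left(1 + A^{2}\right) = -4 + A^{2}$)
$a = -708$ ($a = -728 + 20 = -708$)
$\left(2773 + \frac{1}{\left(-1139 + 531\right) - 2468}\right) \left(q{\left(F{\left(-8,8 \right)},7 \right)} + a\right) = \left(2773 + \frac{1}{\left(-1139 + 531\right) - 2468}\right) \left(\left(-4 + \left(-8\right)^{2}\right) 7 - 708\right) = \left(2773 + \frac{1}{-608 - 2468}\right) \left(\left(-4 + 64\right) 7 - 708\right) = \left(2773 + \frac{1}{-3076}\right) \left(60 \cdot 7 - 708\right) = \left(2773 - \frac{1}{3076}\right) \left(420 - 708\right) = \frac{8529747}{3076} \left(-288\right) = - \frac{614141784}{769}$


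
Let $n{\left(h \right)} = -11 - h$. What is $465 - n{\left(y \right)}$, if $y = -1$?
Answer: $475$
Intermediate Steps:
$465 - n{\left(y \right)} = 465 - \left(-11 - -1\right) = 465 - \left(-11 + 1\right) = 465 - -10 = 465 + 10 = 475$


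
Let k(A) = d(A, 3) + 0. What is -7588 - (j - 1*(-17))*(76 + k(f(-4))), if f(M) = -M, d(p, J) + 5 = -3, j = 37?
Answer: -11260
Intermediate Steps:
d(p, J) = -8 (d(p, J) = -5 - 3 = -8)
k(A) = -8 (k(A) = -8 + 0 = -8)
-7588 - (j - 1*(-17))*(76 + k(f(-4))) = -7588 - (37 - 1*(-17))*(76 - 8) = -7588 - (37 + 17)*68 = -7588 - 54*68 = -7588 - 1*3672 = -7588 - 3672 = -11260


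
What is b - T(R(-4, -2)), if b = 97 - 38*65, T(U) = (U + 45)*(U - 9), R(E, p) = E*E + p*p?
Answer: -3088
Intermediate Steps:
R(E, p) = E² + p²
T(U) = (-9 + U)*(45 + U) (T(U) = (45 + U)*(-9 + U) = (-9 + U)*(45 + U))
b = -2373 (b = 97 - 2470 = -2373)
b - T(R(-4, -2)) = -2373 - (-405 + ((-4)² + (-2)²)² + 36*((-4)² + (-2)²)) = -2373 - (-405 + (16 + 4)² + 36*(16 + 4)) = -2373 - (-405 + 20² + 36*20) = -2373 - (-405 + 400 + 720) = -2373 - 1*715 = -2373 - 715 = -3088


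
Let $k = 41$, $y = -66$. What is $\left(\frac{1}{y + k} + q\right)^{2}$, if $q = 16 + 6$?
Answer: $\frac{301401}{625} \approx 482.24$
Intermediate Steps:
$q = 22$
$\left(\frac{1}{y + k} + q\right)^{2} = \left(\frac{1}{-66 + 41} + 22\right)^{2} = \left(\frac{1}{-25} + 22\right)^{2} = \left(- \frac{1}{25} + 22\right)^{2} = \left(\frac{549}{25}\right)^{2} = \frac{301401}{625}$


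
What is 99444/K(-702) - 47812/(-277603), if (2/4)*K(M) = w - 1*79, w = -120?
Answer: -13793461778/55242997 ≈ -249.69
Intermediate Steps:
K(M) = -398 (K(M) = 2*(-120 - 1*79) = 2*(-120 - 79) = 2*(-199) = -398)
99444/K(-702) - 47812/(-277603) = 99444/(-398) - 47812/(-277603) = 99444*(-1/398) - 47812*(-1/277603) = -49722/199 + 47812/277603 = -13793461778/55242997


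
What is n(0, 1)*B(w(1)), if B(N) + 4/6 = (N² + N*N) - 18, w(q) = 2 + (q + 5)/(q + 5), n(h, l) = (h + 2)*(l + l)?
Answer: -8/3 ≈ -2.6667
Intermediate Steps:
n(h, l) = 2*l*(2 + h) (n(h, l) = (2 + h)*(2*l) = 2*l*(2 + h))
w(q) = 3 (w(q) = 2 + (5 + q)/(5 + q) = 2 + 1 = 3)
B(N) = -56/3 + 2*N² (B(N) = -⅔ + ((N² + N*N) - 18) = -⅔ + ((N² + N²) - 18) = -⅔ + (2*N² - 18) = -⅔ + (-18 + 2*N²) = -56/3 + 2*N²)
n(0, 1)*B(w(1)) = (2*1*(2 + 0))*(-56/3 + 2*3²) = (2*1*2)*(-56/3 + 2*9) = 4*(-56/3 + 18) = 4*(-⅔) = -8/3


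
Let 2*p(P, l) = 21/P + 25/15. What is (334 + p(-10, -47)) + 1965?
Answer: 137927/60 ≈ 2298.8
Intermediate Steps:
p(P, l) = 5/6 + 21/(2*P) (p(P, l) = (21/P + 25/15)/2 = (21/P + 25*(1/15))/2 = (21/P + 5/3)/2 = (5/3 + 21/P)/2 = 5/6 + 21/(2*P))
(334 + p(-10, -47)) + 1965 = (334 + (1/6)*(63 + 5*(-10))/(-10)) + 1965 = (334 + (1/6)*(-1/10)*(63 - 50)) + 1965 = (334 + (1/6)*(-1/10)*13) + 1965 = (334 - 13/60) + 1965 = 20027/60 + 1965 = 137927/60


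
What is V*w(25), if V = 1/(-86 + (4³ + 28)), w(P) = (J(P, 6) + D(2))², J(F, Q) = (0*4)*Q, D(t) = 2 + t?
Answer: 8/3 ≈ 2.6667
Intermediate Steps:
J(F, Q) = 0 (J(F, Q) = 0*Q = 0)
w(P) = 16 (w(P) = (0 + (2 + 2))² = (0 + 4)² = 4² = 16)
V = ⅙ (V = 1/(-86 + (64 + 28)) = 1/(-86 + 92) = 1/6 = ⅙ ≈ 0.16667)
V*w(25) = (⅙)*16 = 8/3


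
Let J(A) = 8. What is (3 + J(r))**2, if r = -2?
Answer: 121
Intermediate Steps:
(3 + J(r))**2 = (3 + 8)**2 = 11**2 = 121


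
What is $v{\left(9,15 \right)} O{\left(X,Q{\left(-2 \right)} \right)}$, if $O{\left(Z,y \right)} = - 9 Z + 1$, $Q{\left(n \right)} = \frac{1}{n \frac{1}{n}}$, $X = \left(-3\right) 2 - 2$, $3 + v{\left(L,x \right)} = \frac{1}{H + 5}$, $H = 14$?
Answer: $- \frac{4088}{19} \approx -215.16$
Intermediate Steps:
$v{\left(L,x \right)} = - \frac{56}{19}$ ($v{\left(L,x \right)} = -3 + \frac{1}{14 + 5} = -3 + \frac{1}{19} = - \frac{56}{19}$)
$X = -8$ ($X = -6 - 2 = -8$)
$Q{\left(n \right)} = 1$ ($Q{\left(n \right)} = 1^{-1} = 1$)
$O{\left(Z,y \right)} = 1 - 9 Z$
$v{\left(9,15 \right)} O{\left(X,Q{\left(-2 \right)} \right)} = - \frac{56 \left(1 - -72\right)}{19} = - \frac{56 \left(1 + 72\right)}{19} = \left(- \frac{56}{19}\right) 73 = - \frac{4088}{19}$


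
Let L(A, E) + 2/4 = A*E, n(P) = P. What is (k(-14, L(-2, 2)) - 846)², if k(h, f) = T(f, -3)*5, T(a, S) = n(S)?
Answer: 741321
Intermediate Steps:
T(a, S) = S
L(A, E) = -½ + A*E
k(h, f) = -15 (k(h, f) = -3*5 = -15)
(k(-14, L(-2, 2)) - 846)² = (-15 - 846)² = (-861)² = 741321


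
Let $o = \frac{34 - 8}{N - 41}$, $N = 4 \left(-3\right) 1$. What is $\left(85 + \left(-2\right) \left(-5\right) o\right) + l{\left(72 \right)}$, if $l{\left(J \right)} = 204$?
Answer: $\frac{15057}{53} \approx 284.09$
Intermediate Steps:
$N = -12$ ($N = \left(-12\right) 1 = -12$)
$o = - \frac{26}{53}$ ($o = \frac{34 - 8}{-12 - 41} = \frac{26}{-53} = 26 \left(- \frac{1}{53}\right) = - \frac{26}{53} \approx -0.49057$)
$\left(85 + \left(-2\right) \left(-5\right) o\right) + l{\left(72 \right)} = \left(85 + \left(-2\right) \left(-5\right) \left(- \frac{26}{53}\right)\right) + 204 = \left(85 + 10 \left(- \frac{26}{53}\right)\right) + 204 = \left(85 - \frac{260}{53}\right) + 204 = \frac{4245}{53} + 204 = \frac{15057}{53}$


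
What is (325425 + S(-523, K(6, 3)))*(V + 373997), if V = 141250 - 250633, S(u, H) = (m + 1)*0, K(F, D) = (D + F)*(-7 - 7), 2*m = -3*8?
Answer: 86112010950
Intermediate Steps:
m = -12 (m = (-3*8)/2 = (1/2)*(-24) = -12)
K(F, D) = -14*D - 14*F (K(F, D) = (D + F)*(-14) = -14*D - 14*F)
S(u, H) = 0 (S(u, H) = (-12 + 1)*0 = -11*0 = 0)
V = -109383
(325425 + S(-523, K(6, 3)))*(V + 373997) = (325425 + 0)*(-109383 + 373997) = 325425*264614 = 86112010950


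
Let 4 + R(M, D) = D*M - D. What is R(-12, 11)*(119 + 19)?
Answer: -20286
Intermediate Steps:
R(M, D) = -4 - D + D*M (R(M, D) = -4 + (D*M - D) = -4 + (-D + D*M) = -4 - D + D*M)
R(-12, 11)*(119 + 19) = (-4 - 1*11 + 11*(-12))*(119 + 19) = (-4 - 11 - 132)*138 = -147*138 = -20286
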